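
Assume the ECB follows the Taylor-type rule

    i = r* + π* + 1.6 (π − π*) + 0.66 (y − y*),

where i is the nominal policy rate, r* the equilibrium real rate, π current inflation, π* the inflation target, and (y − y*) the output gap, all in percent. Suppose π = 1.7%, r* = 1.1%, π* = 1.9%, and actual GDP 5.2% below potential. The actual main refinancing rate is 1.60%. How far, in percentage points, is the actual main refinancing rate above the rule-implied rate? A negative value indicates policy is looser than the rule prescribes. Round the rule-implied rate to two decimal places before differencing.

2.35 pp

Output 5.2% below potential → (y − y*) = -5.2.
i = 1.1 + 1.9 + 1.6 × (1.7 − 1.9) + 0.66 × (-5.2)
   = 1.1 + 1.9 − 0.32 − 3.432 = -0.75
Deviation = 1.60 − (-0.75) = 2.35 pp.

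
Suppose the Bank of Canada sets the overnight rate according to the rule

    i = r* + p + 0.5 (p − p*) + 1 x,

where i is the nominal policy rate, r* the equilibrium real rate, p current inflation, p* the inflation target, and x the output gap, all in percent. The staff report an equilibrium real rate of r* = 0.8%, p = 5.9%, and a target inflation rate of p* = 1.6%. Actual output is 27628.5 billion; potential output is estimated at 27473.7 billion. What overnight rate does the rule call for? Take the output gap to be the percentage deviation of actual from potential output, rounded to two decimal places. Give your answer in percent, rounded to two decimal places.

Output gap = 100 × (27628.5 − 27473.7) / 27473.7 = 0.56%.
i = 0.80 + 5.90 + 0.5 × (5.90 − 1.60) + 1 × 0.56
   = 0.80 + 5.9 + 2.15 + 0.56 = 9.41

9.41%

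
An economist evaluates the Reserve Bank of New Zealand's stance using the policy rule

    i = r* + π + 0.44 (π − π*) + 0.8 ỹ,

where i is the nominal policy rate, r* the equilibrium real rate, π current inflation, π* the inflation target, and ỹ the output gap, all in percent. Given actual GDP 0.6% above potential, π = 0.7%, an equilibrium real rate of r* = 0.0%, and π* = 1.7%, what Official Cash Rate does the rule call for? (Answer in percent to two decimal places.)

Output 0.6% above potential → ỹ = 0.6.
i = 0.0 + 0.7 + 0.44 × (0.7 − 1.7) + 0.8 × 0.6
   = 0.0 + 0.7 − 0.44 + 0.48 = 0.74

0.74%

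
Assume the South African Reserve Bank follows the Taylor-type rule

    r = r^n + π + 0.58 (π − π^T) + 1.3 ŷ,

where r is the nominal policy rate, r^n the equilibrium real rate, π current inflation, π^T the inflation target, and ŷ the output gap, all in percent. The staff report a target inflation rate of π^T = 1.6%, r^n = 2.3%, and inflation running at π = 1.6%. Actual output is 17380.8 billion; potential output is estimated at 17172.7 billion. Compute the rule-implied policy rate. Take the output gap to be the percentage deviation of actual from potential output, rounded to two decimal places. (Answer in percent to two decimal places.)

5.47%

Output gap = 100 × (17380.8 − 17172.7) / 17172.7 = 1.21%.
r = 2.30 + 1.60 + 0.58 × (1.60 − 1.60) + 1.3 × 1.21
   = 2.30 + 1.6 + 0 + 1.573 = 5.47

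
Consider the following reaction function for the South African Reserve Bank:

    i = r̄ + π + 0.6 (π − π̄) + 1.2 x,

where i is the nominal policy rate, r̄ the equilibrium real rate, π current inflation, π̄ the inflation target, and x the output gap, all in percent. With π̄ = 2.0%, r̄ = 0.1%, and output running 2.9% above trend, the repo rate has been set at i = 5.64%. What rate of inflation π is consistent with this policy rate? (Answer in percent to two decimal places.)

Output 2.9% above potential → x = 2.9.
Collecting π: i = r̄ + (1 + 0.6) π − 0.6 π̄ + 1.2 x
1.6 π = 5.64 − 0.1 + 0.6 × 2.0 − 1.2 × 2.9 = 3.26
π = 3.26 / 1.6 = 2.04

2.04%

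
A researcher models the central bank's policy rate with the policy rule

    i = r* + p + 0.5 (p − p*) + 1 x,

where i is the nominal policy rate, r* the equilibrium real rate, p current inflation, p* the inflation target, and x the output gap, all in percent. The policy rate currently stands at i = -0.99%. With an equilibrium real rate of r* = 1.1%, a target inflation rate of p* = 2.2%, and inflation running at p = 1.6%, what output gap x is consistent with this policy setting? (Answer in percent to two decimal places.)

1 x = -0.99 − 1.1 − 1.6 − 0.5 × (1.6 − 2.2) = -3.39
x = -3.39 / 1 = -3.39

-3.39%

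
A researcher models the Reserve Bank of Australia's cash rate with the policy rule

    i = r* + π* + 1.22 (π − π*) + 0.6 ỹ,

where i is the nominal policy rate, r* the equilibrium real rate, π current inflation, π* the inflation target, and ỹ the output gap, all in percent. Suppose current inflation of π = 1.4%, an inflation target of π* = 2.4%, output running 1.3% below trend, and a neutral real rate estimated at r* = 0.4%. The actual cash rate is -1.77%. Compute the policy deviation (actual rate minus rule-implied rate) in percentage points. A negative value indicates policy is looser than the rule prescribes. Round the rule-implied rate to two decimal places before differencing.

-2.57 pp

Output 1.3% below potential → ỹ = -1.3.
i = 0.4 + 2.4 + 1.22 × (1.4 − 2.4) + 0.6 × (-1.3)
   = 0.4 + 2.4 − 1.22 − 0.78 = 0.80
Deviation = -1.77 − 0.80 = -2.57 pp.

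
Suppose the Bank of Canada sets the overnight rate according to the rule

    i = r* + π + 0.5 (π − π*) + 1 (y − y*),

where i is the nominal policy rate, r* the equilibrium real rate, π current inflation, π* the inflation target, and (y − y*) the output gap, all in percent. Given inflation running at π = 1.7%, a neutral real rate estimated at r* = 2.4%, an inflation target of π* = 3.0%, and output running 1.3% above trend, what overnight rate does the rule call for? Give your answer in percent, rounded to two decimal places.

4.75%

Output 1.3% above potential → (y − y*) = 1.3.
i = 2.4 + 1.7 + 0.5 × (1.7 − 3.0) + 1 × 1.3
   = 2.4 + 1.7 − 0.65 + 1.3 = 4.75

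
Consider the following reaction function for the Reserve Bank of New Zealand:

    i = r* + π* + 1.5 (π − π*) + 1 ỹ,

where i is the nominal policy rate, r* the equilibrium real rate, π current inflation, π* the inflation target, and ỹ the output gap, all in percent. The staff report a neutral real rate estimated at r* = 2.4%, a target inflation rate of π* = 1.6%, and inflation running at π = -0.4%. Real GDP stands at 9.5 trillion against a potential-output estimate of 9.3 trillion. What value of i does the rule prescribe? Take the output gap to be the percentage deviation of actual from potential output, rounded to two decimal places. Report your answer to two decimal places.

Output gap = 100 × (9.5 − 9.3) / 9.3 = 2.15%.
i = 2.40 + 1.60 + 1.5 × (-0.40 − 1.60) + 1 × 2.15
   = 2.40 + 1.6 − 3 + 2.15 = 3.15

3.15%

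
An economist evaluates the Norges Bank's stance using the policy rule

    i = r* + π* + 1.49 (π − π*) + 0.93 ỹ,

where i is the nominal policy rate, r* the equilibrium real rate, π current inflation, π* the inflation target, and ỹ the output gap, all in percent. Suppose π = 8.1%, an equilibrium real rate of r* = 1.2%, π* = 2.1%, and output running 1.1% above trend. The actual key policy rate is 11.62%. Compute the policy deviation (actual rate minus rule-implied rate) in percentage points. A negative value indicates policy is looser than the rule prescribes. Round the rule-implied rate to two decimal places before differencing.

Output 1.1% above potential → ỹ = 1.1.
i = 1.2 + 2.1 + 1.49 × (8.1 − 2.1) + 0.93 × 1.1
   = 1.2 + 2.1 + 8.94 + 1.023 = 13.26
Deviation = 11.62 − 13.26 = -1.64 pp.

-1.64 pp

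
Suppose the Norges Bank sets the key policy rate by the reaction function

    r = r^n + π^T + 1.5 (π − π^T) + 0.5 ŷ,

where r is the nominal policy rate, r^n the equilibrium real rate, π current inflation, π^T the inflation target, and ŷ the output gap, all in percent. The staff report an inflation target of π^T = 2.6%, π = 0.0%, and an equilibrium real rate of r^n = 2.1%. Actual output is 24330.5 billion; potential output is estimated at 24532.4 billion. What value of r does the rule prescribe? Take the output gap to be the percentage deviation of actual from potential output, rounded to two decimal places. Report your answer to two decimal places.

Output gap = 100 × (24330.5 − 24532.4) / 24532.4 = -0.82%.
r = 2.10 + 2.60 + 1.5 × (0.00 − 2.60) + 0.5 × (-0.82)
   = 2.10 + 2.6 − 3.9 − 0.41 = 0.39

0.39%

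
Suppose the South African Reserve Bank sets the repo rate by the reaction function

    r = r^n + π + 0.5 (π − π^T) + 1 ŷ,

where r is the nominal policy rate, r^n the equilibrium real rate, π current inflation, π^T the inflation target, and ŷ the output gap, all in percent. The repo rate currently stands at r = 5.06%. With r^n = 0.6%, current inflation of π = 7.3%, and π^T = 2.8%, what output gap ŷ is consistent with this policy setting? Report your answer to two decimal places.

-5.09%

1 ŷ = 5.06 − 0.6 − 7.3 − 0.5 × (7.3 − 2.8) = -5.09
ŷ = -5.09 / 1 = -5.09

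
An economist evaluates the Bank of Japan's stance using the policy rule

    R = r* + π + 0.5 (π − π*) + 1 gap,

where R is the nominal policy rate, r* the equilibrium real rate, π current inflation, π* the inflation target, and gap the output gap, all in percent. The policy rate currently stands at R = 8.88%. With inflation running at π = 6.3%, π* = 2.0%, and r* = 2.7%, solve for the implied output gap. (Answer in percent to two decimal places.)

1 gap = 8.88 − 2.7 − 6.3 − 0.5 × (6.3 − 2.0) = -2.27
gap = -2.27 / 1 = -2.27

-2.27%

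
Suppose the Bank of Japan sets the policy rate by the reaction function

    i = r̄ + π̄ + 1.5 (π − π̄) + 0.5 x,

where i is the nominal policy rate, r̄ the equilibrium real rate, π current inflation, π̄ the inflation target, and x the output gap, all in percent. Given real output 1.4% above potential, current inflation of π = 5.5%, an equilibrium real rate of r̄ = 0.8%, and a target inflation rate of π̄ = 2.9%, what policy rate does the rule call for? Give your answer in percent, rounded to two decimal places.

8.30%

Output 1.4% above potential → x = 1.4.
i = 0.8 + 2.9 + 1.5 × (5.5 − 2.9) + 0.5 × 1.4
   = 0.8 + 2.9 + 3.9 + 0.7 = 8.30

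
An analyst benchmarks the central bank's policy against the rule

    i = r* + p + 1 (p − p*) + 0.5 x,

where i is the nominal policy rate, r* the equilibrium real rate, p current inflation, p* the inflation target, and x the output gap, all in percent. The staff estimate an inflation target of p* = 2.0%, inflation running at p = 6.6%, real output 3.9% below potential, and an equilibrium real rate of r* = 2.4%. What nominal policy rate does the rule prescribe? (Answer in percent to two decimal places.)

11.65%

Output 3.9% below potential → x = -3.9.
i = 2.4 + 6.6 + 1 × (6.6 − 2.0) + 0.5 × (-3.9)
   = 2.4 + 6.6 + 4.6 − 1.95 = 11.65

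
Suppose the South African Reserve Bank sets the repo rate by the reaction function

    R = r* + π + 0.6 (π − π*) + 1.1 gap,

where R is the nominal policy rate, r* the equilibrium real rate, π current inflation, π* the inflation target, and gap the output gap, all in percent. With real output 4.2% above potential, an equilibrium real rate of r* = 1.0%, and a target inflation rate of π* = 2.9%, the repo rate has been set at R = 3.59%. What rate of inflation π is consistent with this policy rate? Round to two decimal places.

Output 4.2% above potential → gap = 4.2.
Collecting π: R = r* + (1 + 0.6) π − 0.6 π* + 1.1 gap
1.6 π = 3.59 − 1.0 + 0.6 × 2.9 − 1.1 × 4.2 = -0.29
π = -0.29 / 1.6 = -0.18

-0.18%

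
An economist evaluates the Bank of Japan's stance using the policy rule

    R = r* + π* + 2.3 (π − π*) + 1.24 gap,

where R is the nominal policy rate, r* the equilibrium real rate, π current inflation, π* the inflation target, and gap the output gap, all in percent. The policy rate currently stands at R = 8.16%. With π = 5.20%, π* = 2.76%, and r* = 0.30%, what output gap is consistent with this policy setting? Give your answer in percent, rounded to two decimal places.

-0.41%

1.24 gap = 8.16 − 0.30 − 2.76 − 2.3 × (5.20 − 2.76) = -0.512
gap = -0.512 / 1.24 = -0.41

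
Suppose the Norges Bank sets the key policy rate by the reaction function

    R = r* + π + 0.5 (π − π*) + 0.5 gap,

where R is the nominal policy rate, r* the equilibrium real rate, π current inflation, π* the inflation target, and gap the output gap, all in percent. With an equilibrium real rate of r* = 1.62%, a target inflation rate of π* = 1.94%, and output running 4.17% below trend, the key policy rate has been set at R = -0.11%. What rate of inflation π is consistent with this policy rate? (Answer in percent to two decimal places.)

0.88%

Output 4.17% below potential → gap = -4.17.
Collecting π: R = r* + (1 + 0.5) π − 0.5 π* + 0.5 gap
1.5 π = -0.11 − 1.62 + 0.5 × 1.94 − 0.5 × (-4.17) = 1.325
π = 1.325 / 1.5 = 0.88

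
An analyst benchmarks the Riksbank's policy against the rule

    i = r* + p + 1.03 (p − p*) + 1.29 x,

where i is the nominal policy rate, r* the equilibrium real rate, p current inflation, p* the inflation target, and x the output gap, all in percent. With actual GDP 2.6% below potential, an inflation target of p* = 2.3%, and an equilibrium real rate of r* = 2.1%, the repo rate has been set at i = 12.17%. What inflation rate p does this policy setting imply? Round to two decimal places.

Output 2.6% below potential → x = -2.6.
Collecting p: i = r* + (1 + 1.03) p − 1.03 p* + 1.29 x
2.03 p = 12.17 − 2.1 + 1.03 × 2.3 − 1.29 × (-2.6) = 15.793
p = 15.793 / 2.03 = 7.78

7.78%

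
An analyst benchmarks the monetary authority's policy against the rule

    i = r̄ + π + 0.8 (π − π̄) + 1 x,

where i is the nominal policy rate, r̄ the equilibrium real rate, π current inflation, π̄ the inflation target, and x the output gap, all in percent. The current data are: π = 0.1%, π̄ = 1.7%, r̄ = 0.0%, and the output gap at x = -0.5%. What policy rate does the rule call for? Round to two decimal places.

-1.68%

i = 0.0 + 0.1 + 0.8 × (0.1 − 1.7) + 1 × (-0.5)
   = 0.0 + 0.1 − 1.28 − 0.5 = -1.68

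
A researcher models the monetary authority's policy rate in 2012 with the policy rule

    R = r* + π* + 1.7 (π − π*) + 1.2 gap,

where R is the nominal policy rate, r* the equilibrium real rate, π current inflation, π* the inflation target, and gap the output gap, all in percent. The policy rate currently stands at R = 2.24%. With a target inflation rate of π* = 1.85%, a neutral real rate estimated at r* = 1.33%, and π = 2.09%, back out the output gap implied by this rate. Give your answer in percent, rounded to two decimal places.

-1.12%

1.2 gap = 2.24 − 1.33 − 1.85 − 1.7 × (2.09 − 1.85) = -1.348
gap = -1.348 / 1.2 = -1.12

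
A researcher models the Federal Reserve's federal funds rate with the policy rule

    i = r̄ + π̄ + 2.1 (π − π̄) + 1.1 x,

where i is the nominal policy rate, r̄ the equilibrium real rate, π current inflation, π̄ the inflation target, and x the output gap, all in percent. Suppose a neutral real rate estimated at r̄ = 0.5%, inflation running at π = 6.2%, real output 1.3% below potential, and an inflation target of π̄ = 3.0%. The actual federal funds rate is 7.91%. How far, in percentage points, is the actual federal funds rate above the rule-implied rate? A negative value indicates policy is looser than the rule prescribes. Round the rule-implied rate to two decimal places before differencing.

Output 1.3% below potential → x = -1.3.
i = 0.5 + 3.0 + 2.1 × (6.2 − 3.0) + 1.1 × (-1.3)
   = 0.5 + 3 + 6.72 − 1.43 = 8.79
Deviation = 7.91 − 8.79 = -0.88 pp.

-0.88 pp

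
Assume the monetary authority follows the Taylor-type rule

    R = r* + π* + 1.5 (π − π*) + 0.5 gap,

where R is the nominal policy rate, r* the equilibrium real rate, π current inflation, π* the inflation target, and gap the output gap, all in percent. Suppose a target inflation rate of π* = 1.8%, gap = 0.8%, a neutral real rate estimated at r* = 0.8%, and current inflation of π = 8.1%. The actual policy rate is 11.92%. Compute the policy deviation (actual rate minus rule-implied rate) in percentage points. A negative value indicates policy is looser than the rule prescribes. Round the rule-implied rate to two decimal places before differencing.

-0.53 pp

R = 0.8 + 1.8 + 1.5 × (8.1 − 1.8) + 0.5 × 0.8
   = 0.8 + 1.8 + 9.45 + 0.4 = 12.45
Deviation = 11.92 − 12.45 = -0.53 pp.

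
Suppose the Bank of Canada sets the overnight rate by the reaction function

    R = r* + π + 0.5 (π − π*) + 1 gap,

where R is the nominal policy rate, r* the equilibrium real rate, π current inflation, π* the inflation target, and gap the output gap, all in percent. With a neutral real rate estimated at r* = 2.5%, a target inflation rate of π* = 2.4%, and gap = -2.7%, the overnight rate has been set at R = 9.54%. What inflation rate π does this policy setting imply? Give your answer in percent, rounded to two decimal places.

Collecting π: R = r* + (1 + 0.5) π − 0.5 π* + 1 gap
1.5 π = 9.54 − 2.5 + 0.5 × 2.4 − 1 × (-2.7) = 10.94
π = 10.94 / 1.5 = 7.29

7.29%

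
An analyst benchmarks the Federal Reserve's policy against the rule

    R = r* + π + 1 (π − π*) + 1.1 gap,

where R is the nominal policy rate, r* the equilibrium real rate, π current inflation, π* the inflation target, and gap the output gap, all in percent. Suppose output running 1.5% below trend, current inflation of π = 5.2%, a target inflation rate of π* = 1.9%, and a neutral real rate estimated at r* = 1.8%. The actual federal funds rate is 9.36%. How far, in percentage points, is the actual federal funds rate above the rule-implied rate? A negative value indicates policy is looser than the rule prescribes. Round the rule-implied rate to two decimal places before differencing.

0.71 pp

Output 1.5% below potential → gap = -1.5.
R = 1.8 + 5.2 + 1 × (5.2 − 1.9) + 1.1 × (-1.5)
   = 1.8 + 5.2 + 3.3 − 1.65 = 8.65
Deviation = 9.36 − 8.65 = 0.71 pp.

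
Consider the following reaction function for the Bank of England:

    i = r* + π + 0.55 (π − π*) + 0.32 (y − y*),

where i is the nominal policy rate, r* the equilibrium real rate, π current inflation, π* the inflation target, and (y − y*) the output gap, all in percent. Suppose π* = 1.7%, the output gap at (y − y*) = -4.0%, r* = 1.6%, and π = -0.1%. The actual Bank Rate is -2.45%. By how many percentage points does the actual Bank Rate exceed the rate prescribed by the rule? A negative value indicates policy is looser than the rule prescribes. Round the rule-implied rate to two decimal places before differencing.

i = 1.6 + (-0.1) + 0.55 × (-0.1 − 1.7) + 0.32 × (-4.0)
   = 1.6 − 0.1 − 0.99 − 1.28 = -0.77
Deviation = -2.45 − (-0.77) = -1.68 pp.

-1.68 pp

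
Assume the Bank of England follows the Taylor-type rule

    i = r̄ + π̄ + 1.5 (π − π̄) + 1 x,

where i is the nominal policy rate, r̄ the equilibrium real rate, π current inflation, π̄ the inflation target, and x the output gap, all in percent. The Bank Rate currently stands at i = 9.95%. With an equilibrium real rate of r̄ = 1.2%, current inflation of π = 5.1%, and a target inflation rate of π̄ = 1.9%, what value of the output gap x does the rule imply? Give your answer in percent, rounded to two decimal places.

2.05%

1 x = 9.95 − 1.2 − 1.9 − 1.5 × (5.1 − 1.9) = 2.05
x = 2.05 / 1 = 2.05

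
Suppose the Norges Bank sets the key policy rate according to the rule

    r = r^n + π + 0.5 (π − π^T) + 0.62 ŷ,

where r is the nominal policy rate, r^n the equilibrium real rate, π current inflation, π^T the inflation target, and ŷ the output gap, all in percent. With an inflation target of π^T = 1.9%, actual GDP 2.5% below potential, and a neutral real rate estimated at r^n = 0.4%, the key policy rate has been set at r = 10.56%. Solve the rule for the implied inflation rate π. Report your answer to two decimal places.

Output 2.5% below potential → ŷ = -2.5.
Collecting π: r = r^n + (1 + 0.5) π − 0.5 π^T + 0.62 ŷ
1.5 π = 10.56 − 0.4 + 0.5 × 1.9 − 0.62 × (-2.5) = 12.66
π = 12.66 / 1.5 = 8.44

8.44%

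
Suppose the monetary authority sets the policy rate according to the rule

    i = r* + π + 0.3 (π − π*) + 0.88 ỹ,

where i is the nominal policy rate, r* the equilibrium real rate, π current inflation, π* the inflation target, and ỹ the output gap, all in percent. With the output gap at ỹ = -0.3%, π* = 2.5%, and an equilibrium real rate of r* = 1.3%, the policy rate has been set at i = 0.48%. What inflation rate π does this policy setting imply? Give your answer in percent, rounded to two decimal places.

Collecting π: i = r* + (1 + 0.3) π − 0.3 π* + 0.88 ỹ
1.3 π = 0.48 − 1.3 + 0.3 × 2.5 − 0.88 × (-0.3) = 0.194
π = 0.194 / 1.3 = 0.15

0.15%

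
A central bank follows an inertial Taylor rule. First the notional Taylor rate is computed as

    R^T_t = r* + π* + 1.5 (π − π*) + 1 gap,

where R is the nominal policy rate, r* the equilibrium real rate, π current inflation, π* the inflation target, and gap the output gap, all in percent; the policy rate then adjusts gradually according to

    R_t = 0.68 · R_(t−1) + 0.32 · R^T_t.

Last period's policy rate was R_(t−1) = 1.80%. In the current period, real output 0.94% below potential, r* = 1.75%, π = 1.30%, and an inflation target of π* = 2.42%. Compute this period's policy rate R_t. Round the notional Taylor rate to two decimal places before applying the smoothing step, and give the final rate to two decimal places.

Output 0.94% below potential → gap = -0.94.
R^T_t = 1.75 + 2.42 + 1.5 × (1.30 − 2.42) + 1 × (-0.94)
   = 1.75 + 2.42 − 1.68 − 0.94 = 1.55
R_t = 0.68 × 1.80 + 0.32 × 1.55 = 1.224 + 0.496 = 1.72

1.72%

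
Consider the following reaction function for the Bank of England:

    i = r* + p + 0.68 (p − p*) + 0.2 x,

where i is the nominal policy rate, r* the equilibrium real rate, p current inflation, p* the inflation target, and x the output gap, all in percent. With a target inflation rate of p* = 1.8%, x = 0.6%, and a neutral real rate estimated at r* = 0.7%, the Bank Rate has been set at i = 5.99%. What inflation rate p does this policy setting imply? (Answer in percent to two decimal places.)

3.81%

Collecting p: i = r* + (1 + 0.68) p − 0.68 p* + 0.2 x
1.68 p = 5.99 − 0.7 + 0.68 × 1.8 − 0.2 × 0.6 = 6.394
p = 6.394 / 1.68 = 3.81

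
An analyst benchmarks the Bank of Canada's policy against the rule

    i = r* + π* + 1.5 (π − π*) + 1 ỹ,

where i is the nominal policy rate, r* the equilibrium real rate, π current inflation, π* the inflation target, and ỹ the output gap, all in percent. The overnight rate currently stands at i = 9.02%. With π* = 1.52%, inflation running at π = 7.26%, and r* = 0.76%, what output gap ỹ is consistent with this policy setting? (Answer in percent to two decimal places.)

1 ỹ = 9.02 − 0.76 − 1.52 − 1.5 × (7.26 − 1.52) = -1.87
ỹ = -1.87 / 1 = -1.87

-1.87%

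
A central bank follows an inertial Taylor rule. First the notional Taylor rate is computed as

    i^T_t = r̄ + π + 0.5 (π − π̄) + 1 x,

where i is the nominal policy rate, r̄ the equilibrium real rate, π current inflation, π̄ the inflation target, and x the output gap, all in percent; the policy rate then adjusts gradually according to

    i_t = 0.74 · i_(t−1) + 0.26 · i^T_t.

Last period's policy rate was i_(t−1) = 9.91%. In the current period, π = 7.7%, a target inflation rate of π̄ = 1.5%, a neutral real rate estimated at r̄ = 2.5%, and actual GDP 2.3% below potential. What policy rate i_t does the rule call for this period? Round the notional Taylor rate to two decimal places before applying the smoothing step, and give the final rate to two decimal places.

10.19%

Output 2.3% below potential → x = -2.3.
i^T_t = 2.5 + 7.7 + 0.5 × (7.7 − 1.5) + 1 × (-2.3)
   = 2.5 + 7.7 + 3.1 − 2.3 = 11.00
i_t = 0.74 × 9.91 + 0.26 × 11.00 = 7.3334 + 2.86 = 10.19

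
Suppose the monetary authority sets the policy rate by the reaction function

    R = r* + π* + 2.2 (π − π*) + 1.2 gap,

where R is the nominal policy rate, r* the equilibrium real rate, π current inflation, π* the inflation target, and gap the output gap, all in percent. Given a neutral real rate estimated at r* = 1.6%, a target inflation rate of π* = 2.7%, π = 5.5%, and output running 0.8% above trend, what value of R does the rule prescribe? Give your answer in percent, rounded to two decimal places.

11.42%

Output 0.8% above potential → gap = 0.8.
R = 1.6 + 2.7 + 2.2 × (5.5 − 2.7) + 1.2 × 0.8
   = 1.6 + 2.7 + 6.16 + 0.96 = 11.42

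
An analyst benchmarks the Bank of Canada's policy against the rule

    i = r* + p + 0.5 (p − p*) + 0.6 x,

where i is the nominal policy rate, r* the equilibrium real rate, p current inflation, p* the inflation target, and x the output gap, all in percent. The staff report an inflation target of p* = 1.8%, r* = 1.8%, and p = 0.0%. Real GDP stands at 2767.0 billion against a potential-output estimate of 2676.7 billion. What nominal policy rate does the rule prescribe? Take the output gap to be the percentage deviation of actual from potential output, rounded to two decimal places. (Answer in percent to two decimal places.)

2.92%

Output gap = 100 × (2767.0 − 2676.7) / 2676.7 = 3.37%.
i = 1.80 + 0.00 + 0.5 × (0.00 − 1.80) + 0.6 × 3.37
   = 1.80 + 0 − 0.9 + 2.022 = 2.92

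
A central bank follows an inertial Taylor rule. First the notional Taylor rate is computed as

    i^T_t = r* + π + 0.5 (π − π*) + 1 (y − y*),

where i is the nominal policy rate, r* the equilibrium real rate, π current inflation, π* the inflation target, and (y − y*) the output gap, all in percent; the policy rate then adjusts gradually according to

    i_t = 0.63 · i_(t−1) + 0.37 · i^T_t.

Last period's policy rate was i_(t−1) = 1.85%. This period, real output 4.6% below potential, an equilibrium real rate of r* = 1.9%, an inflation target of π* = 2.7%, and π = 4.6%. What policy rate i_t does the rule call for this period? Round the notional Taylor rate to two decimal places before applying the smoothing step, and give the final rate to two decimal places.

2.22%

Output 4.6% below potential → (y − y*) = -4.6.
i^T_t = 1.9 + 4.6 + 0.5 × (4.6 − 2.7) + 1 × (-4.6)
   = 1.9 + 4.6 + 0.95 − 4.6 = 2.85
i_t = 0.63 × 1.85 + 0.37 × 2.85 = 1.1655 + 1.0545 = 2.22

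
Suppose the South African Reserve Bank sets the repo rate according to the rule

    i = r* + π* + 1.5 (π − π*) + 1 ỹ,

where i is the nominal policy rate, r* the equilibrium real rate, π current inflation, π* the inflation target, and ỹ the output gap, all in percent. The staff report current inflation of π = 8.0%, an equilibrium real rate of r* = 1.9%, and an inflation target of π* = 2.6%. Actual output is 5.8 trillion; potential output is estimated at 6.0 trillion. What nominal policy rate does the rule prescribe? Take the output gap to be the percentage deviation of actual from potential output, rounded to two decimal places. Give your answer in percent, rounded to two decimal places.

Output gap = 100 × (5.8 − 6.0) / 6.0 = -3.33%.
i = 1.90 + 2.60 + 1.5 × (8.00 − 2.60) + 1 × (-3.33)
   = 1.90 + 2.6 + 8.1 − 3.33 = 9.27

9.27%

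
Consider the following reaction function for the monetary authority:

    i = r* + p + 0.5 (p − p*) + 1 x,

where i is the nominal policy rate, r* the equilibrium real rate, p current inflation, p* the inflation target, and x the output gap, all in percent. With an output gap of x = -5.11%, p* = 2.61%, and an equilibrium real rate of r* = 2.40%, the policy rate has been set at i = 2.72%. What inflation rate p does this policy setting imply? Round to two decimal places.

Collecting p: i = r* + (1 + 0.5) p − 0.5 p* + 1 x
1.5 p = 2.72 − 2.40 + 0.5 × 2.61 − 1 × (-5.11) = 6.735
p = 6.735 / 1.5 = 4.49

4.49%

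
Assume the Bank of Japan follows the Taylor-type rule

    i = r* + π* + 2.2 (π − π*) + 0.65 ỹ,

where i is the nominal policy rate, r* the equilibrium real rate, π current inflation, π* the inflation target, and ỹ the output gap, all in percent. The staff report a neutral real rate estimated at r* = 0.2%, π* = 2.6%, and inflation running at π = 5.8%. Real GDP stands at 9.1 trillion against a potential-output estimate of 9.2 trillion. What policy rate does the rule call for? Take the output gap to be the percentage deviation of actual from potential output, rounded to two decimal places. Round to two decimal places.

Output gap = 100 × (9.1 − 9.2) / 9.2 = -1.09%.
i = 0.20 + 2.60 + 2.2 × (5.80 − 2.60) + 0.65 × (-1.09)
   = 0.20 + 2.6 + 7.04 − 0.7085 = 9.13

9.13%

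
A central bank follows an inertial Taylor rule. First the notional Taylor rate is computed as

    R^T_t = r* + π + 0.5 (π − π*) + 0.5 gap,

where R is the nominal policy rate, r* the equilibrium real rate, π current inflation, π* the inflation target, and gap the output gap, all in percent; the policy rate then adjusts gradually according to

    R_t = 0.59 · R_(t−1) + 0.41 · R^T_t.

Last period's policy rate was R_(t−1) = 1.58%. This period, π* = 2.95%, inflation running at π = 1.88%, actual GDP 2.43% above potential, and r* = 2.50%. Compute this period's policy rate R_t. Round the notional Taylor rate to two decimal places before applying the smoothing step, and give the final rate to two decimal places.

Output 2.43% above potential → gap = 2.43.
R^T_t = 2.50 + 1.88 + 0.5 × (1.88 − 2.95) + 0.5 × 2.43
   = 2.50 + 1.88 − 0.535 + 1.215 = 5.06
R_t = 0.59 × 1.58 + 0.41 × 5.06 = 0.9322 + 2.0746 = 3.01

3.01%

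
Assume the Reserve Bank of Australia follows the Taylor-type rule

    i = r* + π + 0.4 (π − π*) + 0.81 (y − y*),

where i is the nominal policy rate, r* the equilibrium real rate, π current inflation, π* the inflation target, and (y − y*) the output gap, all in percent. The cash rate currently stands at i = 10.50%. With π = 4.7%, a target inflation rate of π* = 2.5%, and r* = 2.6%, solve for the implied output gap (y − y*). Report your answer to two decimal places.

2.86%

0.81 (y − y*) = 10.50 − 2.6 − 4.7 − 0.4 × (4.7 − 2.5) = 2.32
(y − y*) = 2.32 / 0.81 = 2.86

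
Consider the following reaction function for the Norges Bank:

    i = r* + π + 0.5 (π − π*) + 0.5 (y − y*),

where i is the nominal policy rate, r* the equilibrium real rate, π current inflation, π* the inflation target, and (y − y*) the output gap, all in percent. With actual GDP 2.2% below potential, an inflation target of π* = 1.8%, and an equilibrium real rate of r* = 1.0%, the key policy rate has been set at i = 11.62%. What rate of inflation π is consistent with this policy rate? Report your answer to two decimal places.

8.41%

Output 2.2% below potential → (y − y*) = -2.2.
Collecting π: i = r* + (1 + 0.5) π − 0.5 π* + 0.5 (y − y*)
1.5 π = 11.62 − 1.0 + 0.5 × 1.8 − 0.5 × (-2.2) = 12.62
π = 12.62 / 1.5 = 8.41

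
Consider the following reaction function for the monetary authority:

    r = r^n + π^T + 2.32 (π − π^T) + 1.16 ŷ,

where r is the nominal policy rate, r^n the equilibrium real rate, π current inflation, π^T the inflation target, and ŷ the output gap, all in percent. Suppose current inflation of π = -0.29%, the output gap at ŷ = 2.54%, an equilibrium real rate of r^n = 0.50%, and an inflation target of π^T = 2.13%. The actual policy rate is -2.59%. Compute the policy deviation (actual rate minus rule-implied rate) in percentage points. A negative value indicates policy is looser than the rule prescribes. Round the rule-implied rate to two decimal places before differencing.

r = 0.50 + 2.13 + 2.32 × (-0.29 − 2.13) + 1.16 × 2.54
   = 0.50 + 2.13 − 5.6144 + 2.9464 = -0.04
Deviation = -2.59 − (-0.04) = -2.55 pp.

-2.55 pp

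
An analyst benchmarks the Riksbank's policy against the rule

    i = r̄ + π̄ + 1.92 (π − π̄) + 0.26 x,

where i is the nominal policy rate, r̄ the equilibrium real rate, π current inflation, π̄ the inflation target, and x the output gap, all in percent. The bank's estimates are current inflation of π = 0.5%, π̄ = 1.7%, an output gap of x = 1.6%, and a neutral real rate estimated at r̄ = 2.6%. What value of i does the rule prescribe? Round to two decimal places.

2.41%

i = 2.6 + 1.7 + 1.92 × (0.5 − 1.7) + 0.26 × 1.6
   = 2.6 + 1.7 − 2.304 + 0.416 = 2.41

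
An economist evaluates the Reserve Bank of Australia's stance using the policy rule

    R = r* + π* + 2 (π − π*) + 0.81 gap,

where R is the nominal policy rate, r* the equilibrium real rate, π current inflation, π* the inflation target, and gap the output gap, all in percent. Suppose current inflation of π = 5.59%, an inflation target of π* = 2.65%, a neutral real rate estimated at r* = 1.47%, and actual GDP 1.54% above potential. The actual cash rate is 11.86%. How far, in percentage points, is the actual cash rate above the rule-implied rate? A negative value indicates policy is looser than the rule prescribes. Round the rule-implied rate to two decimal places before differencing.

0.61 pp

Output 1.54% above potential → gap = 1.54.
R = 1.47 + 2.65 + 2 × (5.59 − 2.65) + 0.81 × 1.54
   = 1.47 + 2.65 + 5.88 + 1.2474 = 11.25
Deviation = 11.86 − 11.25 = 0.61 pp.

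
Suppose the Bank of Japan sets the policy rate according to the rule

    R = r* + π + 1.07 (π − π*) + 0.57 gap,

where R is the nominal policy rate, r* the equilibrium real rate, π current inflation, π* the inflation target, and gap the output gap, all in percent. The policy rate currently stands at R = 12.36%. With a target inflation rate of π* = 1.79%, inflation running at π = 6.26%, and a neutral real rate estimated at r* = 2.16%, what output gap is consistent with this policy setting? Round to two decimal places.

-1.48%

0.57 gap = 12.36 − 2.16 − 6.26 − 1.07 × (6.26 − 1.79) = -0.8429
gap = -0.8429 / 0.57 = -1.48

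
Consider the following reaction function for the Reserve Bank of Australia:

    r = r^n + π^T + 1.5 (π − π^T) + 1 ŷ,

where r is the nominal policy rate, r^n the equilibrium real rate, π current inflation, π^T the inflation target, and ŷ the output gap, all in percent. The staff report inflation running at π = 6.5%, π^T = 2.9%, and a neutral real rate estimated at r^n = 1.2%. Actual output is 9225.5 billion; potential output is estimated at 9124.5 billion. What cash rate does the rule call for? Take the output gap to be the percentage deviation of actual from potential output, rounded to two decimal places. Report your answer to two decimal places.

10.61%

Output gap = 100 × (9225.5 − 9124.5) / 9124.5 = 1.11%.
r = 1.20 + 2.90 + 1.5 × (6.50 − 2.90) + 1 × 1.11
   = 1.20 + 2.9 + 5.4 + 1.11 = 10.61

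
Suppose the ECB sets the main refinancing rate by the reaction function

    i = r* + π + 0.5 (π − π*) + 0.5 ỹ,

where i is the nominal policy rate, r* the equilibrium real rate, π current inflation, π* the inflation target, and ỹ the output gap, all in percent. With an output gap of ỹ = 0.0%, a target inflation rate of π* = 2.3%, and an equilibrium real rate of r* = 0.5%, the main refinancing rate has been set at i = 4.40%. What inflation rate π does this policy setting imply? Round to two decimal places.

Collecting π: i = r* + (1 + 0.5) π − 0.5 π* + 0.5 ỹ
1.5 π = 4.40 − 0.5 + 0.5 × 2.3 − 0.5 × 0.0 = 5.05
π = 5.05 / 1.5 = 3.37

3.37%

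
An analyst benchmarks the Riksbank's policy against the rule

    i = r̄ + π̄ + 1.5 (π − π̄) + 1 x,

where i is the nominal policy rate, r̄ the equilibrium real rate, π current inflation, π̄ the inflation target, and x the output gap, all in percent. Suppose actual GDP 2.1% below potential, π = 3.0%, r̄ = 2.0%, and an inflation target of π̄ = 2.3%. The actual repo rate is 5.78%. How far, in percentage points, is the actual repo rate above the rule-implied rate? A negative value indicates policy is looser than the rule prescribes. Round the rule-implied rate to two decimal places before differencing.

2.53 pp

Output 2.1% below potential → x = -2.1.
i = 2.0 + 2.3 + 1.5 × (3.0 − 2.3) + 1 × (-2.1)
   = 2.0 + 2.3 + 1.05 − 2.1 = 3.25
Deviation = 5.78 − 3.25 = 2.53 pp.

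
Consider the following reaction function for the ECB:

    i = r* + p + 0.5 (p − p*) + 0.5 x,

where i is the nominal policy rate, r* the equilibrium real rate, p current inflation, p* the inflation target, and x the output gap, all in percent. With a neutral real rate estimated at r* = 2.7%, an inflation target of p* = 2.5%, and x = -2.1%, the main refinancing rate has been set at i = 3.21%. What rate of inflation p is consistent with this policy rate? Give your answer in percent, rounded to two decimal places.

1.87%

Collecting p: i = r* + (1 + 0.5) p − 0.5 p* + 0.5 x
1.5 p = 3.21 − 2.7 + 0.5 × 2.5 − 0.5 × (-2.1) = 2.81
p = 2.81 / 1.5 = 1.87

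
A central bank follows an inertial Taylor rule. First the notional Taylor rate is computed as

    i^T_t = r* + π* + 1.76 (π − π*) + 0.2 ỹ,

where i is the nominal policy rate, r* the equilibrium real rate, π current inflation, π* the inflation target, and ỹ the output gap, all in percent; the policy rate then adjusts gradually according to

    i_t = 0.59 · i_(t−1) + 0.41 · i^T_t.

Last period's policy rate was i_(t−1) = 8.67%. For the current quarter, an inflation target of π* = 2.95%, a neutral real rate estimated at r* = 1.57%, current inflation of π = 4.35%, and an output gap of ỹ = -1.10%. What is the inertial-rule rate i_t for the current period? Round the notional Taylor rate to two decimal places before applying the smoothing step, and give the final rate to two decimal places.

7.89%

i^T_t = 1.57 + 2.95 + 1.76 × (4.35 − 2.95) + 0.2 × (-1.10)
   = 1.57 + 2.95 + 2.464 − 0.22 = 6.76
i_t = 0.59 × 8.67 + 0.41 × 6.76 = 5.1153 + 2.7716 = 7.89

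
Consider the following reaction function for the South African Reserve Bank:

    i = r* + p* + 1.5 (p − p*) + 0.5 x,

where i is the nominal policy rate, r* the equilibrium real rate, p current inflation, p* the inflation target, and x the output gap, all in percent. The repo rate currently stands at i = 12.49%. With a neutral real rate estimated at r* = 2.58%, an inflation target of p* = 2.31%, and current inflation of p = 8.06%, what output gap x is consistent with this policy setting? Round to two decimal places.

-2.05%

0.5 x = 12.49 − 2.58 − 2.31 − 1.5 × (8.06 − 2.31) = -1.025
x = -1.025 / 0.5 = -2.05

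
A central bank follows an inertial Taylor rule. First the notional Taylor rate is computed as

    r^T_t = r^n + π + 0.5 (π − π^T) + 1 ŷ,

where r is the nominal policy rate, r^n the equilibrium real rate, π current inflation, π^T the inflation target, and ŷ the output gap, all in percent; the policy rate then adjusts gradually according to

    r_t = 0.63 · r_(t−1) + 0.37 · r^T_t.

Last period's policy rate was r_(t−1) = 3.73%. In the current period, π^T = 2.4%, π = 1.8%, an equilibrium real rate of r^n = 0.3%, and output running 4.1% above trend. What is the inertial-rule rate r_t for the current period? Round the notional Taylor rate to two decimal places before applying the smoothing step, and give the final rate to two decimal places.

Output 4.1% above potential → ŷ = 4.1.
r^T_t = 0.3 + 1.8 + 0.5 × (1.8 − 2.4) + 1 × 4.1
   = 0.3 + 1.8 − 0.3 + 4.1 = 5.90
r_t = 0.63 × 3.73 + 0.37 × 5.90 = 2.3499 + 2.183 = 4.53

4.53%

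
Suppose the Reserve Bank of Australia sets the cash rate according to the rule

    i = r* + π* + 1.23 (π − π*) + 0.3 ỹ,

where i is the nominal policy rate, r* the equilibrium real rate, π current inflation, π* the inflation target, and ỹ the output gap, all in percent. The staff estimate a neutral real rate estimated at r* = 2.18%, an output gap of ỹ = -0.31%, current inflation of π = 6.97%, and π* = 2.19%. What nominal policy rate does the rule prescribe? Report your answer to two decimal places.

i = 2.18 + 2.19 + 1.23 × (6.97 − 2.19) + 0.3 × (-0.31)
   = 2.18 + 2.19 + 5.8794 − 0.093 = 10.16

10.16%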